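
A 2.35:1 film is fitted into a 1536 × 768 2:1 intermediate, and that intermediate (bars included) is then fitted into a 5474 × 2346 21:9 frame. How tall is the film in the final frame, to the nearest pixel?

First fit — 2.35:1 into 1536×768 spans the width: 1536.00 × 653.62.
The 2:1 canvas is height-limited in 5474×2346, giving 4692.00 × 2346.00; scale factor 3.0547.
Applying the same ×3.0547: 653.62 → 1996.60.

1997 px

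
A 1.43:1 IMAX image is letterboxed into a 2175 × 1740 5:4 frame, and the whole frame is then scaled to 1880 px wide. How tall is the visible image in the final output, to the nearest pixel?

In the 2175×1740 frame the image fills the width: height = 2175 / 1.430 ≈ 1520.98 px.
Resizing to 1880 px wide multiplies everything by 0.8644: 1520.98 → 1314.69 px.

1315 px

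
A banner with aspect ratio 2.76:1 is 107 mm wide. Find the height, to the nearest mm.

107 / 2.760 = 38.77.

39 mm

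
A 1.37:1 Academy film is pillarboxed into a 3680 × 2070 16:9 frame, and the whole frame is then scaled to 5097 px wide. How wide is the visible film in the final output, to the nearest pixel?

3928 px

In the 3680×2070 frame the film fills the height: width = 2070 × 1.370 ≈ 2835.90 px.
Scaling 3680 → 5097 is ×1.3851, so the width becomes 2835.90 × 1.3851 ≈ 3927.88 px.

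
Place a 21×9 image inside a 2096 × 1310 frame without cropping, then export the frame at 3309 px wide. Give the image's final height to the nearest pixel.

1418 px

Fitted into 2096×1310, the image spans the width; its height is 2096 × 9/21 ≈ 898.29 px.
Resizing to 3309 px wide multiplies everything by 1.5787: 898.29 → 1418.14 px.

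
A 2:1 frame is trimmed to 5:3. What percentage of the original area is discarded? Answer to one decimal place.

16.7%

The height stays; only width is cut (since 5:3 is narrower than 2:1).
Area ratio = (1.667)/(2.000) = 83.33%; the remaining 16.67% is cropped out.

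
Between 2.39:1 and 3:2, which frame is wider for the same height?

2.39:1

2.39 and 3:2 = 1.5; 2.39 > 1.5.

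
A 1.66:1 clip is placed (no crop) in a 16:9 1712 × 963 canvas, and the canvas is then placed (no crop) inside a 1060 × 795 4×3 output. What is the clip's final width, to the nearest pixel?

990 px

Inside the 1712×963 canvas the clip is height-limited at 1598.58 × 963.00.
16:9 in 1060×795: fills the width, so the intermediate becomes 1060.00 × 596.25 — a scale of ×0.6192.
So the clip's width is 1598.58 × 0.6192 ≈ 989.77.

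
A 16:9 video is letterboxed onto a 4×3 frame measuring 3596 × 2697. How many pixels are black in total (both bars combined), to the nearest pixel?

Since 1.778 > 1.333, the video is width-limited.
That makes the image 2022.7500 px tall (3596 × 9/16).
Leftover height: 2697 − 2022.7500 = 674.2500 px.
That's 674.2500 × 3596 ≈ 2424603 black pixels.

2424603 pixels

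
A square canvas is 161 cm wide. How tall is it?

At square, 161 × 1/1 ≈ 161.

161 cm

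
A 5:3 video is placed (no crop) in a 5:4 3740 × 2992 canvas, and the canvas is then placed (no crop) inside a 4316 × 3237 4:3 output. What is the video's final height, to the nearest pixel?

2428 px

First fit — 5:3 into 3740×2992 spans the width: 3740.00 × 2244.00.
5:4 in 4316×3237: fills the height, so the intermediate becomes 4046.25 × 3237.00 — a scale of ×1.0819.
Applying the same ×1.0819: 2244.00 → 2427.75.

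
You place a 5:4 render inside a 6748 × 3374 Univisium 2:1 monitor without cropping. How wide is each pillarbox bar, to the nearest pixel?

1265 px

Since 1.250 < 2.000, the render is height-limited.
That makes the image 4217.50 px wide (3374 × 5/4).
Leftover width: 6748 − 4217.50 = 2530.50 px → 1265.25 each side.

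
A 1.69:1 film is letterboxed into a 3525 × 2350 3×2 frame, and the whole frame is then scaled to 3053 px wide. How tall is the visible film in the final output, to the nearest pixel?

In the 3525×2350 frame the film fills the width: height = 3525 / 1.690 ≈ 2085.80 px.
Resizing to 3053 px wide multiplies everything by 0.8661: 2085.80 → 1806.51 px.

1807 px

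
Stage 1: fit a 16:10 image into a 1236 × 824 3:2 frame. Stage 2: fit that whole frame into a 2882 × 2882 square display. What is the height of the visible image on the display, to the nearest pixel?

1801 px

First fit — 16:10 into 1236×824 spans the width: 1236.00 × 772.50.
The 3:2 canvas is width-limited in 2882×2882, giving 2882.00 × 1921.33; scale factor 2.3317.
So the image's height is 772.50 × 2.3317 ≈ 1801.25.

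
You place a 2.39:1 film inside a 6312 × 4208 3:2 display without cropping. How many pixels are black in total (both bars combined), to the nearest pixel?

9890878 pixels

2.39:1 is wider than 3:2, so it spans the full width.
That makes the image 2641.0042 px tall (6312 / 2.390).
Leftover height: 4208 − 2641.0042 = 1566.9958 px.
Bar area = 1566.9958 × 6312 ≈ 9890878 px.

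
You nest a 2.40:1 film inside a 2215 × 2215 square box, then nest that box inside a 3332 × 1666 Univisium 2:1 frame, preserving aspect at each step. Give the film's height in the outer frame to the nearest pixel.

694 px

2.40:1 in 2215×2215: fills the width, so the film is 2215.00 × 922.92.
The square canvas is height-limited in 3332×1666, giving 1666.00 × 1666.00; scale factor 0.7521.
The film scales with it: height 922.92 × 0.7521 ≈ 694.17.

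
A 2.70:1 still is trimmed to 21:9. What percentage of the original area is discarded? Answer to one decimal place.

21:9 is narrower than 2.70:1, so the crop keeps the full height and trims the width.
(2.333)/(2.700) ≈ 0.864 of the area survives, leaving 13.58% discarded.

13.6%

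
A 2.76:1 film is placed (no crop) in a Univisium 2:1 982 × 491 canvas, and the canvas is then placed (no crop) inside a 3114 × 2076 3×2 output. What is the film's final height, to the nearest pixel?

1128 px

2.76:1 in 982×491: fills the width, so the film is 982.00 × 355.80.
Univisium 2:1 in 3114×2076: fills the width, so the intermediate becomes 3114.00 × 1557.00 — a scale of ×3.1711.
The film scales with it: height 355.80 × 3.1711 ≈ 1128.26.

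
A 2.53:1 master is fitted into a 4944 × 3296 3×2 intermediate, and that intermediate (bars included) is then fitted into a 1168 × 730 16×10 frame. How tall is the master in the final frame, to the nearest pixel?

First fit — 2.53:1 into 4944×3296 spans the width: 4944.00 × 1954.15.
3×2 in 1168×730: fills the height, so the intermediate becomes 1095.00 × 730.00 — a scale of ×0.2215.
The master scales with it: height 1954.15 × 0.2215 ≈ 432.81.

433 px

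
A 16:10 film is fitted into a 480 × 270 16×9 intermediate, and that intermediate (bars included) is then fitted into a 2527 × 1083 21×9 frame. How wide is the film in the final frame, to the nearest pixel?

Inside the 480×270 canvas the film is height-limited at 432.00 × 270.00.
Second fit — the 16×9 canvas into 2527×1083 spans the height: 1925.33 × 1083.00 (×4.0111 from 480×270).
The film scales with it: width 432.00 × 4.0111 ≈ 1732.80.

1733 px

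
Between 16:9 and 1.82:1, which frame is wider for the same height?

1.82:1

16:9 = 1.778 and 1.82; 1.82 > 1.778.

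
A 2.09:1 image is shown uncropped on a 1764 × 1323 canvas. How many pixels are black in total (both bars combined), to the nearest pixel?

844922 pixels

2.09:1 (2.090) > 4×3 (1.333), so the image fills the width.
The image is 1764 / 2.090 ≈ 844.0191 px tall.
Black = 1323 − 844.0191 = 478.9809 px.
Across the 1764-px span: 478.9809 × 1764 ≈ 844922 px.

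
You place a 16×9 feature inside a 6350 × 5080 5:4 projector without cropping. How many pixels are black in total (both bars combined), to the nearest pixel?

16×9 is wider than 5:4, so it spans the full width.
The feature is 6350 × 9/16 ≈ 3571.8750 px tall.
5080 − 3571.8750 = 1508.1250 px of bars.
Bar area = 1508.1250 × 6350 ≈ 9576594 px.

9576594 pixels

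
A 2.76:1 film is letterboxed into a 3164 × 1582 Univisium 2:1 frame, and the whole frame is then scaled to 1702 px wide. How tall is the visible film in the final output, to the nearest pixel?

617 px

Fitted into 3164×1582, the film spans the width; its height is 3164 / 2.760 ≈ 1146.38 px.
Resizing to 1702 px wide multiplies everything by 0.5379: 1146.38 → 616.67 px.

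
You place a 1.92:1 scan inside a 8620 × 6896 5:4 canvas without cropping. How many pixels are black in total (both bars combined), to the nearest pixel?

1.92:1 is wider than 5:4, so it spans the full width.
Content height = 8620 / 1.920 ≈ 4489.5833 px.
Leftover height: 6896 − 4489.5833 = 2406.4167 px.
Bar area = 2406.4167 × 8620 ≈ 20743312 px.

20743312 pixels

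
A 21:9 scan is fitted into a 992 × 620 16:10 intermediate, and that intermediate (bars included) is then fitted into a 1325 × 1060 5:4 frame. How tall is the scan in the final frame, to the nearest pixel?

Inside the 992×620 canvas the scan is width-limited at 992.00 × 425.14.
Second fit — the 16:10 canvas into 1325×1060 spans the width: 1325.00 × 828.12 (×1.3357 from 992×620).
The scan scales with it: height 425.14 × 1.3357 ≈ 567.86.

568 px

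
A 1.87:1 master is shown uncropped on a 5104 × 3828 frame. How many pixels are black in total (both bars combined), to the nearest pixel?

Since 1.870 > 1.333, the master is width-limited.
Content height = 5104 / 1.870 ≈ 2729.4118 px.
Leftover height: 3828 − 2729.4118 = 1098.5882 px.
Bar area = 1098.5882 × 5104 ≈ 5607194 px.

5607194 pixels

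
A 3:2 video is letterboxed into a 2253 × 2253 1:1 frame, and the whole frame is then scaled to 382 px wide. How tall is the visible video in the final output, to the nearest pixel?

Fitted into 2253×2253, the video spans the width; its height is 2253 × 2/3 ≈ 1502.00 px.
Resizing to 382 px wide multiplies everything by 0.1696: 1502.00 → 254.67 px.

255 px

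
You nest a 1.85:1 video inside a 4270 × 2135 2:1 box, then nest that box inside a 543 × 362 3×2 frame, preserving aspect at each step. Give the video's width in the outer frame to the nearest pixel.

502 px

Inside the 4270×2135 canvas the video is height-limited at 3949.75 × 2135.00.
The 2:1 canvas is width-limited in 543×362, giving 543.00 × 271.50; scale factor 0.1272.
The video scales with it: width 3949.75 × 0.1272 ≈ 502.27.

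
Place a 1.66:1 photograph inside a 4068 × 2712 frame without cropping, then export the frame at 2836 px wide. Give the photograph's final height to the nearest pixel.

Fitted into 4068×2712, the photograph spans the width; its height is 4068 / 1.660 ≈ 2450.60 px.
Resizing to 2836 px wide multiplies everything by 0.6971: 2450.60 → 1708.43 px.

1708 px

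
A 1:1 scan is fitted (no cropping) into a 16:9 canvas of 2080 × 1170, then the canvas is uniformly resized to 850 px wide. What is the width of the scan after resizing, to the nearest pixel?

478 px

At 2080×1170 the scan is height-limited, so width = 1170 × 1/1 ≈ 1170.00 px.
Resizing to 850 px wide multiplies everything by 0.4087: 1170.00 → 478.12 px.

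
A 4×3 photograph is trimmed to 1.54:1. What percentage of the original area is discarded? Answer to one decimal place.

1.54:1 is wider than 4×3, so the crop keeps the full width and trims the height.
Area ratio = (1.333)/(1.540) = 86.58%; the remaining 13.42% is cropped out.

13.4%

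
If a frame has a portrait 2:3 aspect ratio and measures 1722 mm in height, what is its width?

1148 mm

Width = 1722 / 3 × 2 = 1148.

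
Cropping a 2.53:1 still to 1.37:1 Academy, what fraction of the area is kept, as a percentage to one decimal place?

1.37:1 Academy is narrower than 2.53:1, so the crop keeps the full height and trims the width.
(1.370)/(2.530) ≈ 0.542 of the area survives.

54.2%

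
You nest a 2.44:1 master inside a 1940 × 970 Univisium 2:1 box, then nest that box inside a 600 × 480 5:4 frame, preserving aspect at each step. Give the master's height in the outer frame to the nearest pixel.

Inside the 1940×970 canvas the master is width-limited at 1940.00 × 795.08.
Second fit — the Univisium 2:1 canvas into 600×480 spans the width: 600.00 × 300.00 (×0.3093 from 1940×970).
Applying the same ×0.3093: 795.08 → 245.90.

246 px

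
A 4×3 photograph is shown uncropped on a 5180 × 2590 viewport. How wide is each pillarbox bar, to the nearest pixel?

4×3 is narrower than Univisium 2:1, so it spans the full height.
The photograph is 2590 × 4/3 ≈ 3453.33 px wide.
Leftover width: 5180 − 3453.33 = 1726.67 px → 863.33 each side.

863 px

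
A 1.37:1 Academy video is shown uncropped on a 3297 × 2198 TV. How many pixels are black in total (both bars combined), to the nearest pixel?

628057 pixels

Since 1.370 < 1.500, the video is height-limited.
That makes the image 3011.2600 px wide (2198 × 1.370).
Black = 3297 − 3011.2600 = 285.7400 px.
Across the 2198-px span: 285.7400 × 2198 ≈ 628057 px.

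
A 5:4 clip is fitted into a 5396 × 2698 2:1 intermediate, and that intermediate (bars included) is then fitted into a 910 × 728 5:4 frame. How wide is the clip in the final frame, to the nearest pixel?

5:4 in 5396×2698: fills the height, so the clip is 3372.50 × 2698.00.
Second fit — the 2:1 canvas into 910×728 spans the width: 910.00 × 455.00 (×0.1686 from 5396×2698).
So the clip's width is 3372.50 × 0.1686 ≈ 568.75.

569 px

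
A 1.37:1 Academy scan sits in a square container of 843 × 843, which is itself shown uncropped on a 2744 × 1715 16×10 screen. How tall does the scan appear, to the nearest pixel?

Inside the 843×843 canvas the scan is width-limited at 843.00 × 615.33.
Second fit — the square canvas into 2744×1715 spans the height: 1715.00 × 1715.00 (×2.0344 from 843×843).
Applying the same ×2.0344: 615.33 → 1251.82.

1252 px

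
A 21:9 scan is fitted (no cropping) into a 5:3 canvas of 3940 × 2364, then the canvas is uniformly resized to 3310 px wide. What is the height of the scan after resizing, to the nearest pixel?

1419 px

Fitted into 3940×2364, the scan spans the width; its height is 3940 × 9/21 ≈ 1688.57 px.
The frame scales by 3310/3940 = 0.8401; 1688.57 × 0.8401 ≈ 1418.57 px.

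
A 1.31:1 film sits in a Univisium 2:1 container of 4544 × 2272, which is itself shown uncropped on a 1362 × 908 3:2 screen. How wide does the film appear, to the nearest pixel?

892 px

First fit — 1.31:1 into 4544×2272 spans the height: 2976.32 × 2272.00.
Second fit — the Univisium 2:1 canvas into 1362×908 spans the width: 1362.00 × 681.00 (×0.2997 from 4544×2272).
So the film's width is 2976.32 × 0.2997 ≈ 892.11.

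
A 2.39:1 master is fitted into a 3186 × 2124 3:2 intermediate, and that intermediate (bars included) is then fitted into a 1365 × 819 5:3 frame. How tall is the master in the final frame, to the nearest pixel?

514 px

First fit — 2.39:1 into 3186×2124 spans the width: 3186.00 × 1333.05.
Second fit — the 3:2 canvas into 1365×819 spans the height: 1228.50 × 819.00 (×0.3856 from 3186×2124).
The master scales with it: height 1333.05 × 0.3856 ≈ 514.02.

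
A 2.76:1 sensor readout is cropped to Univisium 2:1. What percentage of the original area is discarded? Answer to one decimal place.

27.5%

Univisium 2:1 is narrower than 2.76:1, so the crop keeps the full height and trims the width.
Fraction kept = (2.000)/(2.760) ≈ 72.46%, so 27.54% is lost.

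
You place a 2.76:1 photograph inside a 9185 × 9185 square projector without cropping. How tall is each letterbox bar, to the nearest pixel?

2929 px

2.76:1 is wider than square, so it spans the full width.
Content height = 9185 / 2.760 ≈ 3327.90 px.
Leftover height: 9185 − 3327.90 = 5857.10 px → 2928.55 each side.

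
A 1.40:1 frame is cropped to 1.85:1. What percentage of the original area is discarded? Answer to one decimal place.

Going from 1.40:1 to 1.85:1 means cutting height while keeping width.
Fraction kept = (1.400)/(1.850) ≈ 75.68%, so 24.32% is lost.

24.3%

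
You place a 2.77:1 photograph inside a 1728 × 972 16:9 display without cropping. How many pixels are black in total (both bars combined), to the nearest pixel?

601643 pixels

2.77:1 is wider than 16:9, so it spans the full width.
That makes the image 623.8267 px tall (1728 / 2.770).
Leftover height: 972 − 623.8267 = 348.1733 px.
Bar area = 348.1733 × 1728 ≈ 601643 px.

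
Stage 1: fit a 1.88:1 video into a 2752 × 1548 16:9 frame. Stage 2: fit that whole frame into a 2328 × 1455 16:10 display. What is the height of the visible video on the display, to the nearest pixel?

1238 px

1.88:1 in 2752×1548: fills the width, so the video is 2752.00 × 1463.83.
Second fit — the 16:9 canvas into 2328×1455 spans the width: 2328.00 × 1309.50 (×0.8459 from 2752×1548).
Applying the same ×0.8459: 1463.83 → 1238.30.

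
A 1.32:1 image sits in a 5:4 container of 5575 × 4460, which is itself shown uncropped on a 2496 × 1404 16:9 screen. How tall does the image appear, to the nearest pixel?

First fit — 1.32:1 into 5575×4460 spans the width: 5575.00 × 4223.48.
The 5:4 canvas is height-limited in 2496×1404, giving 1755.00 × 1404.00; scale factor 0.3148.
The image scales with it: height 4223.48 × 0.3148 ≈ 1329.55.

1330 px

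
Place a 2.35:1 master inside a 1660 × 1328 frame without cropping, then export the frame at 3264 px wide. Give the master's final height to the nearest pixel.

1389 px

Fitted into 1660×1328, the master spans the width; its height is 1660 / 2.350 ≈ 706.38 px.
Resizing to 3264 px wide multiplies everything by 1.9663: 706.38 → 1388.94 px.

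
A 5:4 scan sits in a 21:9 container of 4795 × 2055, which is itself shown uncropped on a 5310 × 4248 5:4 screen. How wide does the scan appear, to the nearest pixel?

Inside the 4795×2055 canvas the scan is height-limited at 2568.75 × 2055.00.
Second fit — the 21:9 canvas into 5310×4248 spans the width: 5310.00 × 2275.71 (×1.1074 from 4795×2055).
Applying the same ×1.1074: 2568.75 → 2844.64.

2845 px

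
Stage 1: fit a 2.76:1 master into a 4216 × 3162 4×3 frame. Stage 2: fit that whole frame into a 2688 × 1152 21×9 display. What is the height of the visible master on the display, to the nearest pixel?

First fit — 2.76:1 into 4216×3162 spans the width: 4216.00 × 1527.54.
Second fit — the 4×3 canvas into 2688×1152 spans the height: 1536.00 × 1152.00 (×0.3643 from 4216×3162).
Applying the same ×0.3643: 1527.54 → 556.52.

557 px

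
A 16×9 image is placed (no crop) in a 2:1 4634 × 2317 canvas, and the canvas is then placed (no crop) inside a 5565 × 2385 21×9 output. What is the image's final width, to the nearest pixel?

4240 px

First fit — 16×9 into 4634×2317 spans the height: 4119.11 × 2317.00.
The 2:1 canvas is height-limited in 5565×2385, giving 4770.00 × 2385.00; scale factor 1.0293.
The image scales with it: width 4119.11 × 1.0293 ≈ 4240.00.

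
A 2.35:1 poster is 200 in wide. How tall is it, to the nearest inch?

85 in

Height = 200 / 2.350 = 85.11.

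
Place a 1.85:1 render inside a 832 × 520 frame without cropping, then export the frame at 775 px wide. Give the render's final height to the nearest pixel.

At 832×520 the render is width-limited, so height = 832 / 1.850 ≈ 449.73 px.
Scaling 832 → 775 is ×0.9315, so the height becomes 449.73 × 0.9315 ≈ 418.92 px.

419 px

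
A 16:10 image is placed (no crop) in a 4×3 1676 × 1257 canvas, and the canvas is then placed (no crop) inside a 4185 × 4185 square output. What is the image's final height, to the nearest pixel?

2616 px

Inside the 1676×1257 canvas the image is width-limited at 1676.00 × 1047.50.
4×3 in 4185×4185: fills the width, so the intermediate becomes 4185.00 × 3138.75 — a scale of ×2.4970.
Applying the same ×2.4970: 1047.50 → 2615.62.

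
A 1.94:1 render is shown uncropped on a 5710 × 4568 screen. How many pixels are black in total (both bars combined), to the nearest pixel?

1.94:1 (1.940) > 5:4 (1.250), so the render fills the width.
That makes the image 2943.2990 px tall (5710 / 1.940).
Leftover height: 4568 − 2943.2990 = 1624.7010 px.
That's 1624.7010 × 5710 ≈ 9277043 black pixels.

9277043 pixels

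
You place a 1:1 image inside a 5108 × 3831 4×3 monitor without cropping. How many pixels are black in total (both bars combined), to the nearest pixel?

1:1 is narrower than 4×3, so it spans the full height.
Content width = 3831 × 1/1 ≈ 3831.0000 px.
Leftover width: 5108 − 3831.0000 = 1277.0000 px.
That's 1277.0000 × 3831 ≈ 4892187 black pixels.

4892187 pixels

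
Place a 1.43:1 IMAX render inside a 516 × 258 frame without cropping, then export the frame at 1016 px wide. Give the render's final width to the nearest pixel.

726 px

Fitted into 516×258, the render spans the height; its width is 258 × 1.430 ≈ 368.94 px.
The frame scales by 1016/516 = 1.9690; 368.94 × 1.9690 ≈ 726.44 px.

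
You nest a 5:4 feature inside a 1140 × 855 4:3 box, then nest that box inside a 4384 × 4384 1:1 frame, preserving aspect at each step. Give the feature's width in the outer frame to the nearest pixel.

4110 px

5:4 in 1140×855: fills the height, so the feature is 1068.75 × 855.00.
Second fit — the 4:3 canvas into 4384×4384 spans the width: 4384.00 × 3288.00 (×3.8456 from 1140×855).
Applying the same ×3.8456: 1068.75 → 4110.00.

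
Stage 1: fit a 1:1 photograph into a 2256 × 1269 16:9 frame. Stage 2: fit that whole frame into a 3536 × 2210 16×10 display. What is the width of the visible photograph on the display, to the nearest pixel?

1989 px

1:1 in 2256×1269: fills the height, so the photograph is 1269.00 × 1269.00.
16:9 in 3536×2210: fills the width, so the intermediate becomes 3536.00 × 1989.00 — a scale of ×1.5674.
So the photograph's width is 1269.00 × 1.5674 ≈ 1989.00.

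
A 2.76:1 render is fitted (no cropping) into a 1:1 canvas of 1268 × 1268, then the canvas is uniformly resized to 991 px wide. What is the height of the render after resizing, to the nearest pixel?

In the 1268×1268 frame the render fills the width: height = 1268 / 2.760 ≈ 459.42 px.
Resizing to 991 px wide multiplies everything by 0.7815: 459.42 → 359.06 px.

359 px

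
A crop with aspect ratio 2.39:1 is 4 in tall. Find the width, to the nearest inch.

At 2.39:1, 4 × 2.390 ≈ 9.56.

10 in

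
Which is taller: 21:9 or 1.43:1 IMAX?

21:9 = 2.333 and 1.43; 2.333 > 1.43. The smaller width-to-height ratio is the taller frame.

1.43:1 IMAX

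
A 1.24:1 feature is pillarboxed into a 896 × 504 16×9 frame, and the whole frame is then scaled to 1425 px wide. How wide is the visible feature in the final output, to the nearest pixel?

994 px

At 896×504 the feature is height-limited, so width = 504 × 1.240 ≈ 624.96 px.
Resizing to 1425 px wide multiplies everything by 1.5904: 624.96 → 993.94 px.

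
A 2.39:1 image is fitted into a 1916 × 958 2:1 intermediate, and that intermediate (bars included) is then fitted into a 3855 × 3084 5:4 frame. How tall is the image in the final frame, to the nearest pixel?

2.39:1 in 1916×958: fills the width, so the image is 1916.00 × 801.67.
Second fit — the 2:1 canvas into 3855×3084 spans the width: 3855.00 × 1927.50 (×2.0120 from 1916×958).
So the image's height is 801.67 × 2.0120 ≈ 1612.97.

1613 px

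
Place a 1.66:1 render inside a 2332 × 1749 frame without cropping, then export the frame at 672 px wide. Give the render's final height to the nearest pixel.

Fitted into 2332×1749, the render spans the width; its height is 2332 / 1.660 ≈ 1404.82 px.
The frame scales by 672/2332 = 0.2882; 1404.82 × 0.2882 ≈ 404.82 px.

405 px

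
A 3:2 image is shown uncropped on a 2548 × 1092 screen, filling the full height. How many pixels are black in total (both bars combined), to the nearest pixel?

993720 pixels

That makes the image 1638.0000 px wide (1092 × 3/2).
2548 − 1638.0000 = 910.0000 px of bars.
Bar area = 910.0000 × 1092 ≈ 993720 px.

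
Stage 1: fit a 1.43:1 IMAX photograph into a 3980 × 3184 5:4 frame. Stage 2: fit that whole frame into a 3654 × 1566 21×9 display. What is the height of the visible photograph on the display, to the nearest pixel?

Inside the 3980×3184 canvas the photograph is width-limited at 3980.00 × 2783.22.
Second fit — the 5:4 canvas into 3654×1566 spans the height: 1957.50 × 1566.00 (×0.4918 from 3980×3184).
So the photograph's height is 2783.22 × 0.4918 ≈ 1368.88.

1369 px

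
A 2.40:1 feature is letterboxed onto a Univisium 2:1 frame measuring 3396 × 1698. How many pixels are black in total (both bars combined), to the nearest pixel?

2.40:1 (2.400) > Univisium 2:1 (2.000), so the feature fills the width.
That makes the image 1415.0000 px tall (3396 / 2.400).
Black = 1698 − 1415.0000 = 283.0000 px.
That's 283.0000 × 3396 ≈ 961068 black pixels.

961068 pixels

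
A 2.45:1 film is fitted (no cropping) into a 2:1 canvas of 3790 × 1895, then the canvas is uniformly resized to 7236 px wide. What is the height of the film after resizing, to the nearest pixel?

In the 3790×1895 frame the film fills the width: height = 3790 / 2.450 ≈ 1546.94 px.
Scaling 3790 → 7236 is ×1.9092, so the height becomes 1546.94 × 1.9092 ≈ 2953.47 px.

2953 px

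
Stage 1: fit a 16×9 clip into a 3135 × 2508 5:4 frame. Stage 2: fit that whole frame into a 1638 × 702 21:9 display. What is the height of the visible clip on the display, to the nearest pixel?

494 px

16×9 in 3135×2508: fills the width, so the clip is 3135.00 × 1763.44.
5:4 in 1638×702: fills the height, so the intermediate becomes 877.50 × 702.00 — a scale of ×0.2799.
Applying the same ×0.2799: 1763.44 → 493.59.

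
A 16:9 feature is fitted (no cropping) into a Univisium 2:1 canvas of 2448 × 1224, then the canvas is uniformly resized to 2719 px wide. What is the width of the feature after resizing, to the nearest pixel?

At 2448×1224 the feature is height-limited, so width = 1224 × 16/9 ≈ 2176.00 px.
Scaling 2448 → 2719 is ×1.1107, so the width becomes 2176.00 × 1.1107 ≈ 2416.89 px.

2417 px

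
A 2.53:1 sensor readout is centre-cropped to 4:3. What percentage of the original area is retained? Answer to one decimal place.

52.7%

The height stays; only width is cut (since 4:3 is narrower than 2.53:1).
Area ratio = (1.333)/(2.530) = 52.70% retained.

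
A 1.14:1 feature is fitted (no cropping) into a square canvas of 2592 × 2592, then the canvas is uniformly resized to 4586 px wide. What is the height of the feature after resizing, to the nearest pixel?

In the 2592×2592 frame the feature fills the width: height = 2592 / 1.140 ≈ 2273.68 px.
The frame scales by 4586/2592 = 1.7693; 2273.68 × 1.7693 ≈ 4022.81 px.

4023 px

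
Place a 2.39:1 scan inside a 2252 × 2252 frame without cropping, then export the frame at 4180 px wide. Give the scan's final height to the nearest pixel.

1749 px

At 2252×2252 the scan is width-limited, so height = 2252 / 2.390 ≈ 942.26 px.
Scaling 2252 → 4180 is ×1.8561, so the height becomes 942.26 × 1.8561 ≈ 1748.95 px.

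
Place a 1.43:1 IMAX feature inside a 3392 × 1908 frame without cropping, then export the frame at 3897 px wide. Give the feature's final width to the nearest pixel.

In the 3392×1908 frame the feature fills the height: width = 1908 × 1.430 ≈ 2728.44 px.
The frame scales by 3897/3392 = 1.1489; 2728.44 × 1.1489 ≈ 3134.65 px.

3135 px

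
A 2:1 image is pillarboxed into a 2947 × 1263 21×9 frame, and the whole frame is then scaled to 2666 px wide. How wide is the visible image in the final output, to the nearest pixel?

At 2947×1263 the image is height-limited, so width = 1263 × 2/1 ≈ 2526.00 px.
The frame scales by 2666/2947 = 0.9046; 2526.00 × 0.9046 ≈ 2285.14 px.

2285 px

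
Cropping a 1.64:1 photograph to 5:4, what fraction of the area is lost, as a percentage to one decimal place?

23.8%

5:4 is narrower than 1.64:1, so the crop keeps the full height and trims the width.
Fraction kept = (1.250)/(1.640) ≈ 76.22%, so 23.78% is lost.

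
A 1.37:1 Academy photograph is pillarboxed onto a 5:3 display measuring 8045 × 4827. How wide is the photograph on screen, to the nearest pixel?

1.37:1 Academy (1.370) < 5:3 (1.667), so the photograph fills the height.
The photograph is 4827 × 1.370 ≈ 6612.99 px wide.

6613 px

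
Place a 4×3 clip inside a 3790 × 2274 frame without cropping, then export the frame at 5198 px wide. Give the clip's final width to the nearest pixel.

At 3790×2274 the clip is height-limited, so width = 2274 × 4/3 ≈ 3032.00 px.
Scaling 3790 → 5198 is ×1.3715, so the width becomes 3032.00 × 1.3715 ≈ 4158.40 px.

4158 px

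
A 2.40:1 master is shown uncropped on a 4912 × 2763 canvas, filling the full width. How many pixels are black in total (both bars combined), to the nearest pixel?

3518629 pixels

Content height = 4912 / 2.400 ≈ 2046.6667 px.
2763 − 2046.6667 = 716.3333 px of bars.
That's 716.3333 × 4912 ≈ 3518629 black pixels.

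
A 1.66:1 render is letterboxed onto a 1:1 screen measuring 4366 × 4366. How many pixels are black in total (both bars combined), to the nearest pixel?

7578850 pixels

Since 1.660 > 1.000, the render is width-limited.
That makes the image 2630.1205 px tall (4366 / 1.660).
Black = 4366 − 2630.1205 = 1735.8795 px.
Across the 4366-px span: 1735.8795 × 4366 ≈ 7578850 px.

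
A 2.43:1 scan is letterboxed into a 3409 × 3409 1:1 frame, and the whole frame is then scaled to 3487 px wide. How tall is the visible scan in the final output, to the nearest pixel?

In the 3409×3409 frame the scan fills the width: height = 3409 / 2.430 ≈ 1402.88 px.
Scaling 3409 → 3487 is ×1.0229, so the height becomes 1402.88 × 1.0229 ≈ 1434.98 px.

1435 px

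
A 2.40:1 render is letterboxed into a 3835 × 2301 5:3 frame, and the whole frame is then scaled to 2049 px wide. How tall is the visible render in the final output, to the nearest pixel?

At 3835×2301 the render is width-limited, so height = 3835 / 2.400 ≈ 1597.92 px.
Scaling 3835 → 2049 is ×0.5343, so the height becomes 1597.92 × 0.5343 ≈ 853.75 px.

854 px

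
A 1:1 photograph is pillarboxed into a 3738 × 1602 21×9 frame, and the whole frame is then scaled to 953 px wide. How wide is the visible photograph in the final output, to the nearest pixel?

Fitted into 3738×1602, the photograph spans the height; its width is 1602 × 1/1 ≈ 1602.00 px.
The frame scales by 953/3738 = 0.2549; 1602.00 × 0.2549 ≈ 408.43 px.

408 px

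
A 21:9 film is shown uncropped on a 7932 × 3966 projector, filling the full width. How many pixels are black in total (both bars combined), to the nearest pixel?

4494045 pixels

That makes the image 3399.4286 px tall (7932 × 9/21).
3966 − 3399.4286 = 566.5714 px of bars.
Bar area = 566.5714 × 7932 ≈ 4494045 px.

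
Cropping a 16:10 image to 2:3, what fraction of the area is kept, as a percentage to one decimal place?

2:3 is narrower than 16:10, so the crop keeps the full height and trims the width.
Fraction kept = (0.667)/(1.600) ≈ 41.67%.

41.7%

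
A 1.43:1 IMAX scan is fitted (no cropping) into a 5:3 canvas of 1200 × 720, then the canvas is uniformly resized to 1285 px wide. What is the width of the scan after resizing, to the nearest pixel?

In the 1200×720 frame the scan fills the height: width = 720 × 1.430 ≈ 1029.60 px.
Scaling 1200 → 1285 is ×1.0708, so the width becomes 1029.60 × 1.0708 ≈ 1102.53 px.

1103 px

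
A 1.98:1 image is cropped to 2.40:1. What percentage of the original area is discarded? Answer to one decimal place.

2.40:1 is wider than 1.98:1, so the crop keeps the full width and trims the height.
(1.980)/(2.400) ≈ 0.825 of the area survives, leaving 17.50% discarded.

17.5%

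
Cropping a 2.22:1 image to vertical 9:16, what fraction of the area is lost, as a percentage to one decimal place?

74.7%

vertical 9:16 is narrower than 2.22:1, so the crop keeps the full height and trims the width.
(0.562)/(2.220) ≈ 0.253 of the area survives, leaving 74.66% discarded.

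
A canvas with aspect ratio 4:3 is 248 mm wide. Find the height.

186 mm

248·3/4 = 186.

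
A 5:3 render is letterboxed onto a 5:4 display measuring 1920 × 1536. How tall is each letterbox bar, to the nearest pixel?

192 px

Since 1.667 > 1.250, the render is width-limited.
That makes the image 1152.00 px tall (1920 × 3/5).
Black = 1536 − 1152.00 = 384.00 px, or 192.00 per bar.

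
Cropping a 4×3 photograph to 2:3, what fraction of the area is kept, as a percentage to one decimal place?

Going from 4×3 to 2:3 means cutting width while keeping height.
Area ratio = (0.667)/(1.333) = 50.00% retained.

50.0%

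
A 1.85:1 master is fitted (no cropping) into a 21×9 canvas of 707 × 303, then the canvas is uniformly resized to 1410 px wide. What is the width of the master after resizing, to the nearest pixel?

Fitted into 707×303, the master spans the height; its width is 303 × 1.850 ≈ 560.55 px.
Resizing to 1410 px wide multiplies everything by 1.9943: 560.55 → 1117.93 px.

1118 px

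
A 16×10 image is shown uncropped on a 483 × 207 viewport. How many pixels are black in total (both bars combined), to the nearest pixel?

31423 pixels

16×10 is narrower than 21×9, so it spans the full height.
Content width = 207 × 16/10 ≈ 331.2000 px.
Black = 483 − 331.2000 = 151.8000 px.
Across the 207-px span: 151.8000 × 207 ≈ 31423 px.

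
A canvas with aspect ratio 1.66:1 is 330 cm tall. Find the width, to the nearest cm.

548 cm

Width = 330 × 1.660 = 547.80.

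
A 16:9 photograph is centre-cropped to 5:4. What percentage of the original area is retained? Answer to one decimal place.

70.3%

Going from 16:9 to 5:4 means cutting width while keeping height.
(1.250)/(1.778) ≈ 0.703 of the area survives.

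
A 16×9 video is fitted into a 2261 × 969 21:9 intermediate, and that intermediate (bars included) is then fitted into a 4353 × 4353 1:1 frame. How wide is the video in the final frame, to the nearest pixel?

3317 px

16×9 in 2261×969: fills the height, so the video is 1722.67 × 969.00.
21:9 in 4353×4353: fills the width, so the intermediate becomes 4353.00 × 1865.57 — a scale of ×1.9253.
Applying the same ×1.9253: 1722.67 → 3316.57.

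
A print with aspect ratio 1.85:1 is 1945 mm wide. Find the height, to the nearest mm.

1051 mm

Height = 1945 / 1.850 = 1051.35.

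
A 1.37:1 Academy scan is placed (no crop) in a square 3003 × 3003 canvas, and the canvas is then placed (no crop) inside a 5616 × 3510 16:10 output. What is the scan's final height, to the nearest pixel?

2562 px

First fit — 1.37:1 Academy into 3003×3003 spans the width: 3003.00 × 2191.97.
The square canvas is height-limited in 5616×3510, giving 3510.00 × 3510.00; scale factor 1.1688.
The scan scales with it: height 2191.97 × 1.1688 ≈ 2562.04.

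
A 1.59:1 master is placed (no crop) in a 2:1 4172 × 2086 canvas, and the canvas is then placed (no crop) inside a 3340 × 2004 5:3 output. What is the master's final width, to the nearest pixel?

2655 px

1.59:1 in 4172×2086: fills the height, so the master is 3316.74 × 2086.00.
2:1 in 3340×2004: fills the width, so the intermediate becomes 3340.00 × 1670.00 — a scale of ×0.8006.
So the master's width is 3316.74 × 0.8006 ≈ 2655.30.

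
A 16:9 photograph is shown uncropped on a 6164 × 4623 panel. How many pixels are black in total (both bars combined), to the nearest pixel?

7124043 pixels

Since 1.778 > 1.333, the photograph is width-limited.
Content height = 6164 × 9/16 ≈ 3467.2500 px.
4623 − 3467.2500 = 1155.7500 px of bars.
Bar area = 1155.7500 × 6164 ≈ 7124043 px.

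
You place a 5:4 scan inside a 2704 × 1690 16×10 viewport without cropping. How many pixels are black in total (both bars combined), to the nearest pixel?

5:4 is narrower than 16×10, so it spans the full height.
That makes the image 2112.5000 px wide (1690 × 5/4).
2704 − 2112.5000 = 591.5000 px of bars.
That's 591.5000 × 1690 ≈ 999635 black pixels.

999635 pixels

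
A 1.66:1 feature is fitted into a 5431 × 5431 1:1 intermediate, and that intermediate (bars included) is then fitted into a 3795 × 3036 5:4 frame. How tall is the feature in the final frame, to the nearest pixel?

1.66:1 in 5431×5431: fills the width, so the feature is 5431.00 × 3271.69.
Second fit — the 1:1 canvas into 3795×3036 spans the height: 3036.00 × 3036.00 (×0.5590 from 5431×5431).
Applying the same ×0.5590: 3271.69 → 1828.92.

1829 px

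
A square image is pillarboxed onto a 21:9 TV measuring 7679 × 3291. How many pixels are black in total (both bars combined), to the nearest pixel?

14440908 pixels

square (1.000) < 21:9 (2.333), so the image fills the height.
Content width = 3291 × 1/1 ≈ 3291.0000 px.
7679 − 3291.0000 = 4388.0000 px of bars.
Across the 3291-px span: 4388.0000 × 3291 ≈ 14440908 px.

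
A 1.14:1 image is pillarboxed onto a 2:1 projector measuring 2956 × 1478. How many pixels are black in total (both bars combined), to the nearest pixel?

1878656 pixels

1.14:1 is narrower than 2:1, so it spans the full height.
The image is 1478 × 1.140 ≈ 1684.9200 px wide.
2956 − 1684.9200 = 1271.0800 px of bars.
Bar area = 1271.0800 × 1478 ≈ 1878656 px.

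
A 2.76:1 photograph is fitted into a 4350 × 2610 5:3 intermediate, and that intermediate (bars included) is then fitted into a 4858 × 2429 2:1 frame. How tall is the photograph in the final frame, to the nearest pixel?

1467 px

Inside the 4350×2610 canvas the photograph is width-limited at 4350.00 × 1576.09.
The 5:3 canvas is height-limited in 4858×2429, giving 4048.33 × 2429.00; scale factor 0.9307.
So the photograph's height is 1576.09 × 0.9307 ≈ 1466.79.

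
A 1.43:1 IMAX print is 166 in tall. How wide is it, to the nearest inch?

At 1.43:1 IMAX, 166 × 1.430 ≈ 237.38.

237 in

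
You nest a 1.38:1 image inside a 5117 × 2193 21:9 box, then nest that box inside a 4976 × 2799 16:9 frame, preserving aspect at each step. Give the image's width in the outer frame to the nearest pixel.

1.38:1 in 5117×2193: fills the height, so the image is 3026.34 × 2193.00.
21:9 in 4976×2799: fills the width, so the intermediate becomes 4976.00 × 2132.57 — a scale of ×0.9724.
Applying the same ×0.9724: 3026.34 → 2942.95.

2943 px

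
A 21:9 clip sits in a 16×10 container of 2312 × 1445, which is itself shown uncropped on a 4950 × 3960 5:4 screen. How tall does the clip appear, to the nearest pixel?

2121 px

First fit — 21:9 into 2312×1445 spans the width: 2312.00 × 990.86.
The 16×10 canvas is width-limited in 4950×3960, giving 4950.00 × 3093.75; scale factor 2.1410.
So the clip's height is 990.86 × 2.1410 ≈ 2121.43.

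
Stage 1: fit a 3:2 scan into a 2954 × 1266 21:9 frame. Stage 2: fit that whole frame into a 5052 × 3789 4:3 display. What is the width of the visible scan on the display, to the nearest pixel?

3248 px

First fit — 3:2 into 2954×1266 spans the height: 1899.00 × 1266.00.
Second fit — the 21:9 canvas into 5052×3789 spans the width: 5052.00 × 2165.14 (×1.7102 from 2954×1266).
So the scan's width is 1899.00 × 1.7102 ≈ 3247.71.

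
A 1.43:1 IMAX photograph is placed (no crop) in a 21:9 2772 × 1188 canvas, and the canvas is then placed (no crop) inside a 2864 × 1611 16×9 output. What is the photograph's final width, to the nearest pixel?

Inside the 2772×1188 canvas the photograph is height-limited at 1698.84 × 1188.00.
The 21:9 canvas is width-limited in 2864×1611, giving 2864.00 × 1227.43; scale factor 1.0332.
Applying the same ×1.0332: 1698.84 → 1755.22.

1755 px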